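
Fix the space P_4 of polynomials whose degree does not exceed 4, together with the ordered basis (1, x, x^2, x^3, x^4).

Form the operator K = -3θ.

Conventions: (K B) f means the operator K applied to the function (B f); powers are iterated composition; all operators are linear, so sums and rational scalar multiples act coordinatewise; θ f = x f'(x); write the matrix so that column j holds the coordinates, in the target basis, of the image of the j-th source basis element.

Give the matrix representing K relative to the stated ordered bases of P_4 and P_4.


the matrix is [[0, 0, 0, 0, 0]; [0, -3, 0, 0, 0]; [0, 0, -6, 0, 0]; [0, 0, 0, -9, 0]; [0, 0, 0, 0, -12]] (rows listed top to bottom)

image of 1: 0
image of x: -3x
image of x^2: -6x^2
image of x^3: -9x^3
image of x^4: -12x^4
each image's coordinates form column j of the matrix


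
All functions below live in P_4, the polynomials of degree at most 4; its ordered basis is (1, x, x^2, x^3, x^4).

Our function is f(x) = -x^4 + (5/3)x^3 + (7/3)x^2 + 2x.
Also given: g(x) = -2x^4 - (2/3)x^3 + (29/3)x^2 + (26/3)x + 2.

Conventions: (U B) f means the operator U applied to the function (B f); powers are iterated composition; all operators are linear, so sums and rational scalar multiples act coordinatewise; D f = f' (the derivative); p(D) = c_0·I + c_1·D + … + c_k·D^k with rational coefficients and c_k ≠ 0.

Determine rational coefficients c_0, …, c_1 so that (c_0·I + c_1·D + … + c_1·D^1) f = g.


c_0 = 2, c_1 = 1

D^0 f = -x^4 + (5/3)x^3 + (7/3)x^2 + 2x
D^1 f = -4x^3 + 5x^2 + (14/3)x + 2
matching coefficients of g against c_0 f + c_1 Df + … from the top degree down determines the c_i
solution: c_0 = 2, c_1 = 1


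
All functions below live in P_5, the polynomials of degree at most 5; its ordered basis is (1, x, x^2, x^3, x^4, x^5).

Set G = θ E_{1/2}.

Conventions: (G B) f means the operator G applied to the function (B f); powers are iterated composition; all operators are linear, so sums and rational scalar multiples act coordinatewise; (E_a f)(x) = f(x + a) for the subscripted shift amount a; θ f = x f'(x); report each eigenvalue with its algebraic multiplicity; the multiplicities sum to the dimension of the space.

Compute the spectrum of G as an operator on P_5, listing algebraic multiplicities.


λ = 0 (multiplicity 1), λ = 1 (multiplicity 1), λ = 2 (multiplicity 1), λ = 3 (multiplicity 1), λ = 4 (multiplicity 1), λ = 5 (multiplicity 1)

image of 1: 0
image of x: x
image of x^2: 2x^2 + x
image of x^3: 3x^3 + 3x^2 + (3/4)x
image of x^4: 4x^4 + 6x^3 + 3x^2 + (1/2)x
image of x^5: 5x^5 + 10x^4 + (15/2)x^3 + (5/2)x^2 + (5/16)x
the matrix is upper triangular; its diagonal is (0, 1, 2, 3, 4, 5)
for a triangular matrix the eigenvalues are the diagonal entries, with algebraic multiplicity their repetition count


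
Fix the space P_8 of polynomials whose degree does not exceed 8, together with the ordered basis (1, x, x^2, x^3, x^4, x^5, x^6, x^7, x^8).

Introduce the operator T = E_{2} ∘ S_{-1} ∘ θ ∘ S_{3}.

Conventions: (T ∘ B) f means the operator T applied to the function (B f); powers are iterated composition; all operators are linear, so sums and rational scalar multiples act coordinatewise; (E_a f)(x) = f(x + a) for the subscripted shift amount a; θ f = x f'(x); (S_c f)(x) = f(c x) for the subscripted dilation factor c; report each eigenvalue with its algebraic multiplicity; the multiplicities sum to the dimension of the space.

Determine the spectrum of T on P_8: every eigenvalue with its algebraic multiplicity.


image of 1: 0
image of x: -3x - 6
image of x^2: 18x^2 + 72x + 72
image of x^3: -81x^3 - 486x^2 - 972x - 648
image of x^4: 324x^4 + 2592x^3 + 7776x^2 + 10368x + 5184
image of x^5: -1215x^5 - 12150x^4 - 48600x^3 - 97200x^2 - 97200x - 38880
image of x^6: 4374x^6 + 52488x^5 + 262440x^4 + 699840x^3 + 1049760x^2 + 839808x + 279936
image of x^7: -15309x^7 - 214326x^6 - 1285956x^5 - 4286520x^4 - 8573040x^3 - 10287648x^2 - 6858432x - 1959552
image of x^8: 52488x^8 + 839808x^7 + 5878656x^6 + 23514624x^5 + 58786560x^4 + 94058496x^3 + 94058496x^2 + 53747712x + 13436928
the matrix is upper triangular; its diagonal is (0, -3, 18, -81, 324, -1215, 4374, -15309, 52488)
for a triangular matrix the eigenvalues are the diagonal entries, with algebraic multiplicity their repetition count

λ = -15309 (multiplicity 1), λ = -1215 (multiplicity 1), λ = -81 (multiplicity 1), λ = -3 (multiplicity 1), λ = 0 (multiplicity 1), λ = 18 (multiplicity 1), λ = 324 (multiplicity 1), λ = 4374 (multiplicity 1), λ = 52488 (multiplicity 1)


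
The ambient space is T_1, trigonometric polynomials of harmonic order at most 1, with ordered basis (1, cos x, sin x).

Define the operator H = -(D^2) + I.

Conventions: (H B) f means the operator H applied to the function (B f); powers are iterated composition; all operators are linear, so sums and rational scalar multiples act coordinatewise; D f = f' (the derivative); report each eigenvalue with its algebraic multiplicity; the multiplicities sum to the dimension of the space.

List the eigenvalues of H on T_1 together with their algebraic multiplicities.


image of 1: 1
image of cos x: 2cos x
image of sin x: 2sin x
the matrix is diagonal; its diagonal is (1, 2, 2)
for a triangular matrix the eigenvalues are the diagonal entries, with algebraic multiplicity their repetition count

λ = 1 (multiplicity 1), λ = 2 (multiplicity 2)


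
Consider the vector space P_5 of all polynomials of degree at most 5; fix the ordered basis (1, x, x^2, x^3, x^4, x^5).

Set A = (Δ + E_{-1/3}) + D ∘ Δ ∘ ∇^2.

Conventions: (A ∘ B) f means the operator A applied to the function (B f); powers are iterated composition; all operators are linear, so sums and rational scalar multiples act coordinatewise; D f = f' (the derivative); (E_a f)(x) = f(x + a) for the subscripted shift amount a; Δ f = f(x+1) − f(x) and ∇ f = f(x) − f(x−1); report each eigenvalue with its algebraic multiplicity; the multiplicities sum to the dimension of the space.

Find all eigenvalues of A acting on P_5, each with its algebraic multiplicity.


image of 1: 1
image of x: x + 2/3
image of x^2: x^2 + (4/3)x + 10/9
image of x^3: x^3 + 2x^2 + (10/3)x + 26/27
image of x^4: x^4 + (8/3)x^3 + (20/3)x^2 + (104/27)x + 2026/81
image of x^5: x^5 + (10/3)x^4 + (100/9)x^3 + (260/27)x^2 + (10130/81)x - 14338/243
the matrix is upper triangular; its diagonal is (1, 1, 1, 1, 1, 1)
for a triangular matrix the eigenvalues are the diagonal entries, with algebraic multiplicity their repetition count

λ = 1 (multiplicity 6)


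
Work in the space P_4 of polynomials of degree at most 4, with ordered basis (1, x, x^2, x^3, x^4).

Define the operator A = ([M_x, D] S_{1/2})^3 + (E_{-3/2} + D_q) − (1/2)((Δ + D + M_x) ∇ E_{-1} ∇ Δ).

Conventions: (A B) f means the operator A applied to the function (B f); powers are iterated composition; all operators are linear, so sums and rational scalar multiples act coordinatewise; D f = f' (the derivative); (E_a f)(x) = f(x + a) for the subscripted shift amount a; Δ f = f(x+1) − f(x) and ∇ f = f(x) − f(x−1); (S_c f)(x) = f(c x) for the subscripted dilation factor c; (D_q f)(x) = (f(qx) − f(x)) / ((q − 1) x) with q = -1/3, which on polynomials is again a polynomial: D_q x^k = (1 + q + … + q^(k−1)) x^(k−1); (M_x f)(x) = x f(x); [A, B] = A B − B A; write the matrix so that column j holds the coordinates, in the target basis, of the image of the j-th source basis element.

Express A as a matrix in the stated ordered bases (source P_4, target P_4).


image of 1: 0
image of x: (7/8)x - 1/2
image of x^2: (63/64)x^2 - (7/3)x + 9/4
image of x^3: (511/512)x^3 - (67/18)x^2 + (15/4)x - 27/8
image of x^4: (4095/4096)x^4 - (142/27)x^3 + (3/2)x^2 + (9/2)x - 303/16
each image's coordinates form column j of the matrix

the matrix is [[0, -1/2, 9/4, -27/8, -303/16]; [0, 7/8, -7/3, 15/4, 9/2]; [0, 0, 63/64, -67/18, 3/2]; [0, 0, 0, 511/512, -142/27]; [0, 0, 0, 0, 4095/4096]] (rows listed top to bottom)


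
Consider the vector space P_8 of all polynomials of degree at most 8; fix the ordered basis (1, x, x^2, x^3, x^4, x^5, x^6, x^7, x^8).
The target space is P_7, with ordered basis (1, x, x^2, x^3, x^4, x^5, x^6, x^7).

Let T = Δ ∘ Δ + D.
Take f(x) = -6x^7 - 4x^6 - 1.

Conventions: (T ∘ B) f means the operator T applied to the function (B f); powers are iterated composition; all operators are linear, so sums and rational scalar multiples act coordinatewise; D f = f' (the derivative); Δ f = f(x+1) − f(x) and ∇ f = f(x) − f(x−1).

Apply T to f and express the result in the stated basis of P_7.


Δ f = -42x^6 - 150x^5 - 270x^4 - 290x^3 - 186x^2 - 66x - 10
Δ Δ f = -252x^5 - 1380x^4 - 3420x^3 - 4620x^2 - 3324x - 1004
D f = -42x^6 - 24x^5
(Δ ∘ Δ + D) f = -42x^6 - 276x^5 - 1380x^4 - 3420x^3 - 4620x^2 - 3324x - 1004

g(x) = -42x^6 - 276x^5 - 1380x^4 - 3420x^3 - 4620x^2 - 3324x - 1004


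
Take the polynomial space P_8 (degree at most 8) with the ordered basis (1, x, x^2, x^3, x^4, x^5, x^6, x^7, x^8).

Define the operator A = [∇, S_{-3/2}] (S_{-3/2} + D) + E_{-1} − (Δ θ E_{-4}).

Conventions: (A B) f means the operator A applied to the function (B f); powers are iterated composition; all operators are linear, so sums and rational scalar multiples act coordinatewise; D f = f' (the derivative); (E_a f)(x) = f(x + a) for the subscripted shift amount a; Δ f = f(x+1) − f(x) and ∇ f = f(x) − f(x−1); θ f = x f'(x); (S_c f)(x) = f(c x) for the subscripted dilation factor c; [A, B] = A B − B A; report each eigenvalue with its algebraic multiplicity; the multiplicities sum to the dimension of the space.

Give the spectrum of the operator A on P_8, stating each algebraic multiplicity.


λ = 1 (multiplicity 9)

image of 1: 1
image of x: x + 7/4
image of x^2: x^2 + (87/8)x - 13/16
image of x^3: x^3 + (2877/64)x^2 + (2913/64)x - 1087/64
image of x^4: x^4 + (9655/64)x^3 - (3447/128)x^2 - (6695/64)x + 18159/256
image of x^5: x^5 + (461355/1024)x^4 + (65735/512)x^3 - (182715/512)x^2 + (1351555/1024)x - 369719/1024
image of x^6: x^6 + (2571189/2048)x^5 - (3833475/4096)x^4 + (857005/1024)x^3 + (19384785/4096)x^2 - (12407181/2048)x + 5280079/4096
image of x^7: x^7 + (54883801/16384)x^6 - (28286937/16384)x^5 + (105193235/16384)x^4 + (263093285/16384)x^3 - (579173427/16384)x^2 + (531813233/16384)x - 79752711/16384
image of x^8: x^8 + (71154711/8192)x^7 - (171052427/16384)x^6 + (305958639/8192)x^5 + (443410765/32768)x^4 - (888651673/8192)x^3 + (3430459641/16384)x^2 - (1212194111/8192)x + 1095834047/65536
the matrix is upper triangular; its diagonal is (1, 1, 1, 1, 1, 1, 1, 1, 1)
for a triangular matrix the eigenvalues are the diagonal entries, with algebraic multiplicity their repetition count


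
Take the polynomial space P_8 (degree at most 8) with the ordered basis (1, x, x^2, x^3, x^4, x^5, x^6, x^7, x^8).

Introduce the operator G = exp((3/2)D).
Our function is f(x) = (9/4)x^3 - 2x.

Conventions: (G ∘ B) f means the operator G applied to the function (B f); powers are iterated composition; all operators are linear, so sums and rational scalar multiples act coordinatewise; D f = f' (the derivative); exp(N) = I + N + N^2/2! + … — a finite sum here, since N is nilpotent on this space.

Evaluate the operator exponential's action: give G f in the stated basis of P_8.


the image equals g(x) = (9/4)x^3 + (81/8)x^2 + (211/16)x + 147/32

order-1 term: (81/8)x^2 - 3
order-2 term: (243/16)x
order-3 term: 243/32
the series for exp((3/2)D) f terminates at order 3
exp((3/2)D) f = (9/4)x^3 + (81/8)x^2 + (211/16)x + 147/32


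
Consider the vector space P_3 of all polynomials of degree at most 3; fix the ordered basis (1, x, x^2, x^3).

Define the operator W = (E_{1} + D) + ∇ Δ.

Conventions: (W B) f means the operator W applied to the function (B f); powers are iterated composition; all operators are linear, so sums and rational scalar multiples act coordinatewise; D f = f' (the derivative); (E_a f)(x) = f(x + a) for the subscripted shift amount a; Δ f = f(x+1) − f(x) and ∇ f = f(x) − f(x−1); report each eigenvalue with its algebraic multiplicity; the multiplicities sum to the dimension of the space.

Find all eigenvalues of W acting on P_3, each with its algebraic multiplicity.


λ = 1 (multiplicity 4)

image of 1: 1
image of x: x + 2
image of x^2: x^2 + 4x + 3
image of x^3: x^3 + 6x^2 + 9x + 1
the matrix is upper triangular; its diagonal is (1, 1, 1, 1)
for a triangular matrix the eigenvalues are the diagonal entries, with algebraic multiplicity their repetition count


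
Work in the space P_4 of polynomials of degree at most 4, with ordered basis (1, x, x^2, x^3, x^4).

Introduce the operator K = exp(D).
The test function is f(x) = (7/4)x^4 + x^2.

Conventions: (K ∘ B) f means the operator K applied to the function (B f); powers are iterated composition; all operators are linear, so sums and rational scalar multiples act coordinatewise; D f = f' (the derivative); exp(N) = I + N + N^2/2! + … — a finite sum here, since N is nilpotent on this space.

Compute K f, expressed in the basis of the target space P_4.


g(x) = (7/4)x^4 + 7x^3 + (23/2)x^2 + 9x + 11/4

order-1 term: 7x^3 + 2x
order-2 term: (21/2)x^2 + 1
order-3 term: 7x
order-4 term: 7/4
the series for exp(D) f terminates at order 4
exp(D) f = (7/4)x^4 + 7x^3 + (23/2)x^2 + 9x + 11/4


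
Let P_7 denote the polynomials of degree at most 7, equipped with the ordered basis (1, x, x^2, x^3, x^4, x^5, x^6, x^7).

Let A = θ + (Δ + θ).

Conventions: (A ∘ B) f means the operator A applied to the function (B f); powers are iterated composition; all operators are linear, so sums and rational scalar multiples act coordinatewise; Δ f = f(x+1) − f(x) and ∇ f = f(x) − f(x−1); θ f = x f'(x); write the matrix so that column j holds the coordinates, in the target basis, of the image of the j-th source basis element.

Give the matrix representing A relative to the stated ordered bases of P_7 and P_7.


image of 1: 0
image of x: 2x + 1
image of x^2: 4x^2 + 2x + 1
image of x^3: 6x^3 + 3x^2 + 3x + 1
image of x^4: 8x^4 + 4x^3 + 6x^2 + 4x + 1
image of x^5: 10x^5 + 5x^4 + 10x^3 + 10x^2 + 5x + 1
image of x^6: 12x^6 + 6x^5 + 15x^4 + 20x^3 + 15x^2 + 6x + 1
image of x^7: 14x^7 + 7x^6 + 21x^5 + 35x^4 + 35x^3 + 21x^2 + 7x + 1
each image's coordinates form column j of the matrix

the matrix is [[0, 1, 1, 1, 1, 1, 1, 1]; [0, 2, 2, 3, 4, 5, 6, 7]; [0, 0, 4, 3, 6, 10, 15, 21]; [0, 0, 0, 6, 4, 10, 20, 35]; [0, 0, 0, 0, 8, 5, 15, 35]; [0, 0, 0, 0, 0, 10, 6, 21]; [0, 0, 0, 0, 0, 0, 12, 7]; [0, 0, 0, 0, 0, 0, 0, 14]] (rows listed top to bottom)


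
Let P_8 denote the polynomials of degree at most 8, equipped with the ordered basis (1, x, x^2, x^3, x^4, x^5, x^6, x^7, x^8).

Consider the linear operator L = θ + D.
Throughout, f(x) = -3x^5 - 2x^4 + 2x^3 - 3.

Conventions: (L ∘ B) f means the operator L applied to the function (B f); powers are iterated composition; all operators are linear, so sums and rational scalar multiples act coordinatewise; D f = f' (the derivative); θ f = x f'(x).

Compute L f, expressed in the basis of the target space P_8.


g(x) = -15x^5 - 23x^4 - 2x^3 + 6x^2

θ f = -15x^5 - 8x^4 + 6x^3
D f = -15x^4 - 8x^3 + 6x^2
(θ + D) f = -15x^5 - 23x^4 - 2x^3 + 6x^2


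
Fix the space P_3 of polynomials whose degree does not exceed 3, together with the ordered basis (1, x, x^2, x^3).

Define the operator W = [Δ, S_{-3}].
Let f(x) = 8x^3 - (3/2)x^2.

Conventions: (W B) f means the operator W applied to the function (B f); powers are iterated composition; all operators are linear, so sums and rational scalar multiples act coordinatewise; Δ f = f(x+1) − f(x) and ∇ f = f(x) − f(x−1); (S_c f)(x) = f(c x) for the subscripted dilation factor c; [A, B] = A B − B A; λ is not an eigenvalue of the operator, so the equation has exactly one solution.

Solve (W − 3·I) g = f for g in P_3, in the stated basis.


write g with unknown coordinates in the stated basis and equate coefficients in (W − 3·I) g = f
solving from the highest basis element down gives g = -(8/3)x^3 + (193/2)x^2 + 836x - 7492/9
check: W g = 288x^2 + 2508x - 7492/3
so W g − 3·g = 8x^3 - (3/2)x^2 = f ✓

g(x) = -(8/3)x^3 + (193/2)x^2 + 836x - 7492/9


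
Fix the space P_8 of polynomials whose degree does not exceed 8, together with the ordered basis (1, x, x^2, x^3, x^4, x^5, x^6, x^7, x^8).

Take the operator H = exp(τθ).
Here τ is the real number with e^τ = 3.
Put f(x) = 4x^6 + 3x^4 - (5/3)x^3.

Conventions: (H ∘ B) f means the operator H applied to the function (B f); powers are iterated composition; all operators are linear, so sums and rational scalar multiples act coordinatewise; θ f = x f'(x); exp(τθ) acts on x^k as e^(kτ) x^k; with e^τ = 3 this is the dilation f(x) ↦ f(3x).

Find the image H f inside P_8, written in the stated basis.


exp(τθ) x^k = e^(kτ) x^k; with e^τ = 3 this sends x^k to 3^k x^k
x^3 ↦ 27 x^3
x^4 ↦ 81 x^4
x^6 ↦ 729 x^6
applying this coordinatewise to f: exp(τθ) f = 2916x^6 + 243x^4 - 45x^3

the result is g(x) = 2916x^6 + 243x^4 - 45x^3


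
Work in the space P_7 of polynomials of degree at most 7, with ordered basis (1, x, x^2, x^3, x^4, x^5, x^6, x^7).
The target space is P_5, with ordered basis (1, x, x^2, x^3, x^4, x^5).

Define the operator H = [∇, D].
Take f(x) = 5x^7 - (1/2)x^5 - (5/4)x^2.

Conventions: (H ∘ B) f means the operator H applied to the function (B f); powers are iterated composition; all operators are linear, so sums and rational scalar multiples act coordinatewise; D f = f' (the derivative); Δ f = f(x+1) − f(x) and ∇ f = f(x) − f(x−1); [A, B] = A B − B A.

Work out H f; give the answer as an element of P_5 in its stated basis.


D f = 35x^6 - (5/2)x^4 - (5/2)x
∇ D f = 210x^5 - 525x^4 + 690x^3 - 510x^2 + 200x - 35
∇ f = 35x^6 - 105x^5 + (345/2)x^4 - 170x^3 + 100x^2 - 35x + 23/4
D ∇ f = 210x^5 - 525x^4 + 690x^3 - 510x^2 + 200x - 35
[∇, D] f = 0

the image equals g(x) = 0


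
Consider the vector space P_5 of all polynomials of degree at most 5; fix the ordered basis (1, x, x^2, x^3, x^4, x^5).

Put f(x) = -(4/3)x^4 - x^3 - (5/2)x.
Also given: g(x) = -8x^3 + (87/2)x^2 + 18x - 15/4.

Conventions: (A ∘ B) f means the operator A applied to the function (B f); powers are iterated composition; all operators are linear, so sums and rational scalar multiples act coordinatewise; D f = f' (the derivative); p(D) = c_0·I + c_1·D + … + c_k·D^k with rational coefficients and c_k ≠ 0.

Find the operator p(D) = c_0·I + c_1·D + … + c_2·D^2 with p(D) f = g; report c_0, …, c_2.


D^0 f = -(4/3)x^4 - x^3 - (5/2)x
D^1 f = -(16/3)x^3 - 3x^2 - 5/2
D^2 f = -16x^2 - 6x
matching coefficients of g against c_0 f + c_1 Df + … from the top degree down determines the c_i
solution: c_0 = 0, c_1 = 3/2, c_2 = -3

p(D) = (3/2)·D − 3·D^2, i.e. c_0 = 0, c_1 = 3/2, c_2 = -3


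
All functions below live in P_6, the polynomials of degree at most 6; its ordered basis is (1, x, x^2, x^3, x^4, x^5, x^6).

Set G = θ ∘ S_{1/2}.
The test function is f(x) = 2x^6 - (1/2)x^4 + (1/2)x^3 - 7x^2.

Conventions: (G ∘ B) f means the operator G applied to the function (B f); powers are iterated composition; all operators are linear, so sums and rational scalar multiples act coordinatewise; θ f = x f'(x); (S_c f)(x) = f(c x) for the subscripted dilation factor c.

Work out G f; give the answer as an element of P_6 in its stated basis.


the image equals g(x) = (3/16)x^6 - (1/8)x^4 + (3/16)x^3 - (7/2)x^2

S_{1/2} f = (1/32)x^6 - (1/32)x^4 + (1/16)x^3 - (7/4)x^2
θ S_{1/2} f = (3/16)x^6 - (1/8)x^4 + (3/16)x^3 - (7/2)x^2


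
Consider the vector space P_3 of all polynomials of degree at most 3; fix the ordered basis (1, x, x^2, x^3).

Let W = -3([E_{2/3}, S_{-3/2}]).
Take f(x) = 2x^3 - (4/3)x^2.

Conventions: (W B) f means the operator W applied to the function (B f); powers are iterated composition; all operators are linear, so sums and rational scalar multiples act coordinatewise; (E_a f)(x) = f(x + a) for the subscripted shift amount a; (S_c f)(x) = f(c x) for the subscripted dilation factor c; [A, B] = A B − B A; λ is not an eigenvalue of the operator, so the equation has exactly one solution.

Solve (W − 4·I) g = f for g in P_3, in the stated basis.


g(x) = -(1/2)x^3 - (373/96)x^2 + (1745/128)x + 9305/512

write g with unknown coordinates in the stated basis and equate coefficients in (W − 4·I) g = f
solving from the highest basis element down gives g = -(1/2)x^3 - (373/96)x^2 + (1745/128)x + 9305/512
check: W g = -(135/8)x^2 + (1745/32)x + 9305/128
so W g − 4·g = 2x^3 - (4/3)x^2 = f ✓


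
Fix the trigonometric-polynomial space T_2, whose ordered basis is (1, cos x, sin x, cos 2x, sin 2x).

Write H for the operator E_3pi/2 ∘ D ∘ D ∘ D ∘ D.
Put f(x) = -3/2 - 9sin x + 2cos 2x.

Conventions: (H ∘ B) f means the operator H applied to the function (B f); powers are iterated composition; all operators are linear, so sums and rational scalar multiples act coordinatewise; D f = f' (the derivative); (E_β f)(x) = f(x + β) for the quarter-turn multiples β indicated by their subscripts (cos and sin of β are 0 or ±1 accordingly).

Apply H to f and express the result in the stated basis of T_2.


the result is g(x) = 9cos x - 32cos 2x

D f = -9cos x - 4sin 2x
D D f = 9sin x - 8cos 2x
D D D f = 9cos x + 16sin 2x
D D D D f = -9sin x + 32cos 2x
E_3pi/2 D D D D f = 9cos x - 32cos 2x


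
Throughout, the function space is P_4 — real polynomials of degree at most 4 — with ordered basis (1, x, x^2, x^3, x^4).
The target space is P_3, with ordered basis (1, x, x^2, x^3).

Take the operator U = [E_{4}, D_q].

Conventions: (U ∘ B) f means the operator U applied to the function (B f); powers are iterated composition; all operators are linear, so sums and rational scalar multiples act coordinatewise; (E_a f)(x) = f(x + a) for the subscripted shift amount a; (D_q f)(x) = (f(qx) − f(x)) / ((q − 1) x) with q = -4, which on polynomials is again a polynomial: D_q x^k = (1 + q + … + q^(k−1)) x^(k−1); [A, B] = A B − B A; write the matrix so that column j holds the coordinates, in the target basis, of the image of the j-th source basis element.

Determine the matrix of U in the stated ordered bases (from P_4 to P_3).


image of 1: 0
image of x: 0
image of x^2: -20
image of x^3: 140x + 160
image of x^4: -820x^2 - 2160x - 3520
each image's coordinates form column j of the matrix

the matrix is [[0, 0, -20, 160, -3520]; [0, 0, 0, 140, -2160]; [0, 0, 0, 0, -820]; [0, 0, 0, 0, 0]] (rows listed top to bottom)


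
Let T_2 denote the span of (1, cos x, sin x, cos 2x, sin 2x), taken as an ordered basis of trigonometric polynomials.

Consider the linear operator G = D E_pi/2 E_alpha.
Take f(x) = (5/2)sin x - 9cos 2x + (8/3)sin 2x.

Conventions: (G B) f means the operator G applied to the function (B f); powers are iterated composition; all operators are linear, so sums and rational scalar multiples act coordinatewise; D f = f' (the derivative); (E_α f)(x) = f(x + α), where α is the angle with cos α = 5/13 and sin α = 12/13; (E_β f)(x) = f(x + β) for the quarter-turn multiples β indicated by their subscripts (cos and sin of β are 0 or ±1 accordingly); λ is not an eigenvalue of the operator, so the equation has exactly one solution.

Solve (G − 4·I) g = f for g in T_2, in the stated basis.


the result is g(x) = (10/87)cos x - (95/174)sin x + (2467/1095)cos 2x - (4957/2190)sin 2x

write g with unknown coordinates in the stated basis and equate coefficients in (G − 4·I) g = f
solving from the highest basis element down gives g = (10/87)cos x - (95/174)sin x + (2467/1095)cos 2x - (4957/2190)sin 2x
check: G g = (40/87)cos x + (55/174)sin x + (13/1095)cos 2x - (6994/1095)sin 2x
so G g − 4·g = (5/2)sin x - 9cos 2x + (8/3)sin 2x = f ✓


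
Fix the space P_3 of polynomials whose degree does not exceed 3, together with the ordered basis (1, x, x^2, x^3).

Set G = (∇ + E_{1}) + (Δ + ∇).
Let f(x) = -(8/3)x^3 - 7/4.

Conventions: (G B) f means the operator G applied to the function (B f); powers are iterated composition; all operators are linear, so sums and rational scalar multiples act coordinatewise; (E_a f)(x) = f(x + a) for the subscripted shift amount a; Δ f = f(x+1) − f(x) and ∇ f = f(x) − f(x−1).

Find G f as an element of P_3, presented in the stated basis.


the result is g(x) = -(8/3)x^3 - 32x^2 - 149/12

∇ f = -8x^2 + 8x - 8/3
E_{1} f = -(8/3)x^3 - 8x^2 - 8x - 53/12
(∇ + E_{1}) f = -(8/3)x^3 - 16x^2 - 85/12
Δ f = -8x^2 - 8x - 8/3
∇ f = -8x^2 + 8x - 8/3
(Δ + ∇) f = -16x^2 - 16/3
((∇ + E_{1}) + (Δ + ∇)) f = -(8/3)x^3 - 32x^2 - 149/12


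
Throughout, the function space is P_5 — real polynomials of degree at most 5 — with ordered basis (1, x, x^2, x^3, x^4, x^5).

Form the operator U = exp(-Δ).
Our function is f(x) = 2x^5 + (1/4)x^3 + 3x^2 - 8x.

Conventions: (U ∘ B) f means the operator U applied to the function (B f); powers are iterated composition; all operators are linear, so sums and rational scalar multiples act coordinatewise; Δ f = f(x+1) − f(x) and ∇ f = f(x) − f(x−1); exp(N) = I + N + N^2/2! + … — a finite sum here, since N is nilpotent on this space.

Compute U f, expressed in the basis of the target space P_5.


order-1 term: -10x^4 - 20x^3 - (83/4)x^2 - (67/4)x + 11/4
order-2 term: 20x^3 + 60x^2 + (283/4)x + 135/4
order-3 term: -20x^2 - 60x - 201/4
order-4 term: 10x + 20
order-5 term: -2
the series for exp(-Δ) f terminates at order 5
exp(-Δ) f = 2x^5 - 10x^4 + (1/4)x^3 + (89/4)x^2 - 4x + 17/4

the result is g(x) = 2x^5 - 10x^4 + (1/4)x^3 + (89/4)x^2 - 4x + 17/4


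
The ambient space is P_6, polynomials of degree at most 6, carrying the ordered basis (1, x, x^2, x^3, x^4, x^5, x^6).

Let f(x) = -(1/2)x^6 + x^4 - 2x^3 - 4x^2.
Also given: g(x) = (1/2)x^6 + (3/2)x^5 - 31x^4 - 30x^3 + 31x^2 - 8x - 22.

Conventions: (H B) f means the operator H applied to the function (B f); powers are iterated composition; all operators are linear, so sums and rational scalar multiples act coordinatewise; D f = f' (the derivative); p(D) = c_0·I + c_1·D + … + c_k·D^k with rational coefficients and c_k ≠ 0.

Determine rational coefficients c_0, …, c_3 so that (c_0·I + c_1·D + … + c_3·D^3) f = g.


c_0 = -1, c_1 = -1/2, c_2 = 2, c_3 = 1/2

D^0 f = -(1/2)x^6 + x^4 - 2x^3 - 4x^2
D^1 f = -3x^5 + 4x^3 - 6x^2 - 8x
D^2 f = -15x^4 + 12x^2 - 12x - 8
D^3 f = -60x^3 + 24x - 12
matching coefficients of g against c_0 f + c_1 Df + … from the top degree down determines the c_i
solution: c_0 = -1, c_1 = -1/2, c_2 = 2, c_3 = 1/2


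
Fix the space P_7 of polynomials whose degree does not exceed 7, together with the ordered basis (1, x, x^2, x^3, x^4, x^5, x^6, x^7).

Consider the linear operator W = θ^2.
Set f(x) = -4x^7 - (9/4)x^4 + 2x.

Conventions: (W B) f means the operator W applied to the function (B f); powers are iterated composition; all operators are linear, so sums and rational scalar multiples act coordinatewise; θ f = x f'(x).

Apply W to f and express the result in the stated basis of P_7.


θ f = -28x^7 - 9x^4 + 2x
θ θ f = -196x^7 - 36x^4 + 2x

the image equals g(x) = -196x^7 - 36x^4 + 2x


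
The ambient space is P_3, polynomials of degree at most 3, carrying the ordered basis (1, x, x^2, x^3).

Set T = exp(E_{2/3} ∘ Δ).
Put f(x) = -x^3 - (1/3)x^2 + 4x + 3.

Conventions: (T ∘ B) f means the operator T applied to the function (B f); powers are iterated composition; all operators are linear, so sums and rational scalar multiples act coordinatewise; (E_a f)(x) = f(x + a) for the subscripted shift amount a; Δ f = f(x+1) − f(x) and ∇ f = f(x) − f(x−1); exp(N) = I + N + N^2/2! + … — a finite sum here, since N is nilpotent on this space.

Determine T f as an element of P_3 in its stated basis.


g(x) = -x^3 - (10/3)x^2 - (20/3)x - 58/9

order-1 term: -3x^2 - (23/3)x - 10/9
order-2 term: -3x - 22/3
order-3 term: -1
the series for exp(E_{2/3} ∘ Δ) f terminates at order 3
exp(E_{2/3} ∘ Δ) f = -x^3 - (10/3)x^2 - (20/3)x - 58/9


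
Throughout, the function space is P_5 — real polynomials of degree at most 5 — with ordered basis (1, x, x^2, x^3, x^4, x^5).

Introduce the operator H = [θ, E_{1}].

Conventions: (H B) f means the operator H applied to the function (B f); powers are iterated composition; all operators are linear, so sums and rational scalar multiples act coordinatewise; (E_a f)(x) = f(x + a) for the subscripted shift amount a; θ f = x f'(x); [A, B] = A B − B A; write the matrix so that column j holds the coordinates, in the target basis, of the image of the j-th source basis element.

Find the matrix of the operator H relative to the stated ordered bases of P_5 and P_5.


image of 1: 0
image of x: -1
image of x^2: -2x - 2
image of x^3: -3x^2 - 6x - 3
image of x^4: -4x^3 - 12x^2 - 12x - 4
image of x^5: -5x^4 - 20x^3 - 30x^2 - 20x - 5
each image's coordinates form column j of the matrix

the matrix is [[0, -1, -2, -3, -4, -5]; [0, 0, -2, -6, -12, -20]; [0, 0, 0, -3, -12, -30]; [0, 0, 0, 0, -4, -20]; [0, 0, 0, 0, 0, -5]; [0, 0, 0, 0, 0, 0]] (rows listed top to bottom)


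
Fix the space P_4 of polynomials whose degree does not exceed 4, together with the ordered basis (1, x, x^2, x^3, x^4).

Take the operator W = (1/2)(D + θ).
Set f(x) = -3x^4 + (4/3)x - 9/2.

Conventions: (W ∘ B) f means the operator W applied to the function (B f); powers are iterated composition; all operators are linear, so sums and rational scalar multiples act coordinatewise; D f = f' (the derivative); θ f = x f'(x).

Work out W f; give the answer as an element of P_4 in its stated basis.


D f = -12x^3 + 4/3
θ f = -12x^4 + (4/3)x
(D + θ) f = -12x^4 - 12x^3 + (4/3)x + 4/3
((1/2)(D + θ)) f = -6x^4 - 6x^3 + (2/3)x + 2/3

g(x) = -6x^4 - 6x^3 + (2/3)x + 2/3


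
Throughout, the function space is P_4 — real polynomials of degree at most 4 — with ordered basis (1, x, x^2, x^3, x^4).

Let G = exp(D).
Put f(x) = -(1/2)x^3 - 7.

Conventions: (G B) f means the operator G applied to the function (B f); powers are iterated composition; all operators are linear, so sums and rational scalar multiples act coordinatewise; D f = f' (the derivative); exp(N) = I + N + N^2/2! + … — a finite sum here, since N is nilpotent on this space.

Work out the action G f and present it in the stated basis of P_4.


the result is g(x) = -(1/2)x^3 - (3/2)x^2 - (3/2)x - 15/2

order-1 term: -(3/2)x^2
order-2 term: -(3/2)x
order-3 term: -1/2
the series for exp(D) f terminates at order 3
exp(D) f = -(1/2)x^3 - (3/2)x^2 - (3/2)x - 15/2


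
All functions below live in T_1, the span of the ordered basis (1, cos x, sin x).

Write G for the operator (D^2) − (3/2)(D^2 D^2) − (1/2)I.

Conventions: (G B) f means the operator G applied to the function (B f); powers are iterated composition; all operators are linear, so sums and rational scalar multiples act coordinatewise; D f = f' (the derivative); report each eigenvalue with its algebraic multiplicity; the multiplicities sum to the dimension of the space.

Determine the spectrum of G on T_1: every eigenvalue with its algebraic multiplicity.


image of 1: -1/2
image of cos x: -3cos x
image of sin x: -3sin x
the matrix is diagonal; its diagonal is (-1/2, -3, -3)
for a triangular matrix the eigenvalues are the diagonal entries, with algebraic multiplicity their repetition count

λ = -3 (multiplicity 2), λ = -1/2 (multiplicity 1)


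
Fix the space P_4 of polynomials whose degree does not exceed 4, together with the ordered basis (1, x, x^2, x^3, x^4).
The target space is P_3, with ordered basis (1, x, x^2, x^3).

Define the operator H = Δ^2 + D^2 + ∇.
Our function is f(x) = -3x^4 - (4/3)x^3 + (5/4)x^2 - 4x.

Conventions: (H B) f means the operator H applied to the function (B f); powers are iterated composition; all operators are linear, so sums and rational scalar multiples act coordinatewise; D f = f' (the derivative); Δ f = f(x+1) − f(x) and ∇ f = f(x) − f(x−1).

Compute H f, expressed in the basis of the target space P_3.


Δ f = -12x^3 - 22x^2 - (27/2)x - 85/12
Δ Δ f = -36x^2 - 80x - 95/2
D f = -12x^3 - 4x^2 + (5/2)x - 4
D D f = -36x^2 - 8x + 5/2
∇ f = -12x^3 + 14x^2 - (11/2)x - 43/12
(Δ^2 + D^2 + ∇) f = -12x^3 - 58x^2 - (187/2)x - 583/12

the result is g(x) = -12x^3 - 58x^2 - (187/2)x - 583/12


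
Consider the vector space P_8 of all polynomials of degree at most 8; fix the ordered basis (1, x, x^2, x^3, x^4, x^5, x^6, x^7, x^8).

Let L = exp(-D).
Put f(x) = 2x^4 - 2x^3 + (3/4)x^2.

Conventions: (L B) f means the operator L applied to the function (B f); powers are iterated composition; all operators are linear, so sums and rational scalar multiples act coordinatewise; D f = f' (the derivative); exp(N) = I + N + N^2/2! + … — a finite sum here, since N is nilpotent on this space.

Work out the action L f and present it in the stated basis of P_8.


the image equals g(x) = 2x^4 - 10x^3 + (75/4)x^2 - (31/2)x + 19/4

order-1 term: -8x^3 + 6x^2 - (3/2)x
order-2 term: 12x^2 - 6x + 3/4
order-3 term: -8x + 2
order-4 term: 2
the series for exp(-D) f terminates at order 4
exp(-D) f = 2x^4 - 10x^3 + (75/4)x^2 - (31/2)x + 19/4


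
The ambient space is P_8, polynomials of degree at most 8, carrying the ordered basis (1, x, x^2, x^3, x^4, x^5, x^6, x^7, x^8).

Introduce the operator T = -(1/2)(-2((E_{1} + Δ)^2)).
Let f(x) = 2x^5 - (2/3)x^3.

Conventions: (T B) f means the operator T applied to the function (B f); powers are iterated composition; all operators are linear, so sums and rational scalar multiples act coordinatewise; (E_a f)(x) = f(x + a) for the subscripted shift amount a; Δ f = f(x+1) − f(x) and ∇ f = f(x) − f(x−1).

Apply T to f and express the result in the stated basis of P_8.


the image equals g(x) = 2x^5 + 40x^4 + (718/3)x^3 + 552x^2 + 576x + 688/3

E_{1} f = 2x^5 + 10x^4 + (58/3)x^3 + 18x^2 + 8x + 4/3
Δ f = 10x^4 + 20x^3 + 18x^2 + 8x + 4/3
(E_{1} + Δ) f = 2x^5 + 20x^4 + (118/3)x^3 + 36x^2 + 16x + 8/3
E_{1} (E_{1} + Δ) f = 2x^5 + 30x^4 + (418/3)x^3 + 294x^2 + 296x + 116
Δ (E_{1} + Δ) f = 10x^4 + 100x^3 + 258x^2 + 280x + 340/3
(E_{1} + Δ) (E_{1} + Δ) f = 2x^5 + 40x^4 + (718/3)x^3 + 552x^2 + 576x + 688/3
(-2((E_{1} + Δ)^2)) f = -4x^5 - 80x^4 - (1436/3)x^3 - 1104x^2 - 1152x - 1376/3
(-(1/2)(-2((E_{1} + Δ)^2))) f = 2x^5 + 40x^4 + (718/3)x^3 + 552x^2 + 576x + 688/3


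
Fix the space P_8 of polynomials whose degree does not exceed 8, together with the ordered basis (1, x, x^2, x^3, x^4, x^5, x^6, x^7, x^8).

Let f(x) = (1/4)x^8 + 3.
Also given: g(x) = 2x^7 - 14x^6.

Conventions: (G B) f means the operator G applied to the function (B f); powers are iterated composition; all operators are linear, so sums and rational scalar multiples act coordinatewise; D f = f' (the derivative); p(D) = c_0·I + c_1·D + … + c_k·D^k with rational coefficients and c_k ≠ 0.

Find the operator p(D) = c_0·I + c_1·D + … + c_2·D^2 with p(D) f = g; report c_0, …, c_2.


D^0 f = (1/4)x^8 + 3
D^1 f = 2x^7
D^2 f = 14x^6
matching coefficients of g against c_0 f + c_1 Df + … from the top degree down determines the c_i
solution: c_0 = 0, c_1 = 1, c_2 = -1

c_0 = 0, c_1 = 1, c_2 = -1


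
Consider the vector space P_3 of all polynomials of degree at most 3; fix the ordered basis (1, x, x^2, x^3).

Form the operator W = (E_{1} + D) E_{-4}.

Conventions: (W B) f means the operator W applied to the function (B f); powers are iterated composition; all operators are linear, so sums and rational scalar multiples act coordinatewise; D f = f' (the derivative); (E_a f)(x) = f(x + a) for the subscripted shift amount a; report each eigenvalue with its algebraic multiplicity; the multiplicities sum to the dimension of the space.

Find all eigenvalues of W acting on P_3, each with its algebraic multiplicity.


image of 1: 1
image of x: x - 2
image of x^2: x^2 - 4x + 1
image of x^3: x^3 - 6x^2 + 3x + 21
the matrix is upper triangular; its diagonal is (1, 1, 1, 1)
for a triangular matrix the eigenvalues are the diagonal entries, with algebraic multiplicity their repetition count

λ = 1 (multiplicity 4)


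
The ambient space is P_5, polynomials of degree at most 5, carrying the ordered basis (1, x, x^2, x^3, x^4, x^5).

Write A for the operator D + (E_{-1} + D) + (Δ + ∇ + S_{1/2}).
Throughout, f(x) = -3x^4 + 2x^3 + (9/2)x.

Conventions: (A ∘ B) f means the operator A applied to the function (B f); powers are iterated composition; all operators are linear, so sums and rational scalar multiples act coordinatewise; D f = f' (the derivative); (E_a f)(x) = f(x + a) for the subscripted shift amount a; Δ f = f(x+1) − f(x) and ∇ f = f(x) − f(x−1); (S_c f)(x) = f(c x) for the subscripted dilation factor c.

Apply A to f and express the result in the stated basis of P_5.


D f = -12x^3 + 6x^2 + 9/2
E_{-1} f = -3x^4 + 14x^3 - 24x^2 + (45/2)x - 19/2
D f = -12x^3 + 6x^2 + 9/2
(E_{-1} + D) f = -3x^4 + 2x^3 - 18x^2 + (45/2)x - 5
Δ f = -12x^3 - 12x^2 - 6x + 7/2
∇ f = -12x^3 + 24x^2 - 18x + 19/2
S_{1/2} f = -(3/16)x^4 + (1/4)x^3 + (9/4)x
(Δ + ∇ + S_{1/2}) f = -(3/16)x^4 - (95/4)x^3 + 12x^2 - (87/4)x + 13
(D + (E_{-1} + D) + (Δ + ∇ + S_{1/2})) f = -(51/16)x^4 - (135/4)x^3 + (3/4)x + 25/2

g(x) = -(51/16)x^4 - (135/4)x^3 + (3/4)x + 25/2


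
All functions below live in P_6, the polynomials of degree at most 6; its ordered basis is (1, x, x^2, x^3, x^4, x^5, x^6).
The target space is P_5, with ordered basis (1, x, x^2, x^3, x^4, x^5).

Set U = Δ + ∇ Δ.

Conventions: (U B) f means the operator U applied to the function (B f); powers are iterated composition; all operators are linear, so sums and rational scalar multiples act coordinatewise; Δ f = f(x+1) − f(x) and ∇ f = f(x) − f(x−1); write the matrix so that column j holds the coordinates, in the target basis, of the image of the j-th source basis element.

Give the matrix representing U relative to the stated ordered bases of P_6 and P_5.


image of 1: 0
image of x: 1
image of x^2: 2x + 3
image of x^3: 3x^2 + 9x + 1
image of x^4: 4x^3 + 18x^2 + 4x + 3
image of x^5: 5x^4 + 30x^3 + 10x^2 + 15x + 1
image of x^6: 6x^5 + 45x^4 + 20x^3 + 45x^2 + 6x + 3
each image's coordinates form column j of the matrix

the matrix is [[0, 1, 3, 1, 3, 1, 3]; [0, 0, 2, 9, 4, 15, 6]; [0, 0, 0, 3, 18, 10, 45]; [0, 0, 0, 0, 4, 30, 20]; [0, 0, 0, 0, 0, 5, 45]; [0, 0, 0, 0, 0, 0, 6]] (rows listed top to bottom)


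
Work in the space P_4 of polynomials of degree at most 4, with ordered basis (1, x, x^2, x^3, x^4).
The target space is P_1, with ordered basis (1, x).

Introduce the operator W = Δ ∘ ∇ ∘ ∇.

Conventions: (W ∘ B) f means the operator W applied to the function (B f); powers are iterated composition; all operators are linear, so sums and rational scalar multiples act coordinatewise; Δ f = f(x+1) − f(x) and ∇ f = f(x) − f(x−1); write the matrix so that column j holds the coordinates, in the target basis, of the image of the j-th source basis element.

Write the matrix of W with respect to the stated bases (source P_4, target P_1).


the matrix is [[0, 0, 0, 6, -12]; [0, 0, 0, 0, 24]] (rows listed top to bottom)

image of 1: 0
image of x: 0
image of x^2: 0
image of x^3: 6
image of x^4: 24x - 12
each image's coordinates form column j of the matrix


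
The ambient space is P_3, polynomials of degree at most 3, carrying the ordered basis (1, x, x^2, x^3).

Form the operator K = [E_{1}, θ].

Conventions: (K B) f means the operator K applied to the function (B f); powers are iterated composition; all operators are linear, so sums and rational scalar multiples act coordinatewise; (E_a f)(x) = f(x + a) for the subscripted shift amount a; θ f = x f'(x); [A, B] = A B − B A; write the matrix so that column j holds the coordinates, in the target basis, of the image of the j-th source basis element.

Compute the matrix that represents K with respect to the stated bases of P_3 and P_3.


the matrix is [[0, 1, 2, 3]; [0, 0, 2, 6]; [0, 0, 0, 3]; [0, 0, 0, 0]] (rows listed top to bottom)

image of 1: 0
image of x: 1
image of x^2: 2x + 2
image of x^3: 3x^2 + 6x + 3
each image's coordinates form column j of the matrix


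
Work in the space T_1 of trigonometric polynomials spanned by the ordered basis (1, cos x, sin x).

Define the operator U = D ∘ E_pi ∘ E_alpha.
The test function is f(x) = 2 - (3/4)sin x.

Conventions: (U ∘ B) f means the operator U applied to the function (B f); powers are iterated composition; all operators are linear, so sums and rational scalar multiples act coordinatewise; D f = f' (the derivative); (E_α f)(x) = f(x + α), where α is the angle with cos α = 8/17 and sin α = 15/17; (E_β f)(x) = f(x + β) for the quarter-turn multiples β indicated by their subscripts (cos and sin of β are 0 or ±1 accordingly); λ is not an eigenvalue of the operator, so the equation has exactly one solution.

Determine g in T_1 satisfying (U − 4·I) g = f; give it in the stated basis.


write g with unknown coordinates in the stated basis and equate coefficients in (U − 4·I) g = f
solving from the highest basis element down gives g = -1/2 - (6/169)cos x + (159/676)sin x
check: U g = -(24/169)cos x + (129/676)sin x
so U g − 4·g = 2 - (3/4)sin x = f ✓

the result is g(x) = -1/2 - (6/169)cos x + (159/676)sin x
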